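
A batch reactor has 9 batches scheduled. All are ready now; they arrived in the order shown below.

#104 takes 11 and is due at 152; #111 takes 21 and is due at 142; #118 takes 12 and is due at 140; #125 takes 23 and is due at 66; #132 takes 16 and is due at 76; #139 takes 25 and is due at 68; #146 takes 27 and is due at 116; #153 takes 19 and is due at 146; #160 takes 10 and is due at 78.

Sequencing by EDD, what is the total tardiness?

19

EDD (increasing due date): #125 #139 #132 #160 #146 #118 #111 #153 #104.
#125: 0→23, due 66, tardiness 0
#139: 23→48, due 68, tardiness 0
#132: 48→64, due 76, tardiness 0
#160: 64→74, due 78, tardiness 0
#146: 74→101, due 116, tardiness 0
#118: 101→113, due 140, tardiness 0
#111: 113→134, due 142, tardiness 0
#153: 134→153, due 146, tardiness 7
#104: 153→164, due 152, tardiness 12
Sum = 0+0+0+0+0+0+0+7+12 = 19.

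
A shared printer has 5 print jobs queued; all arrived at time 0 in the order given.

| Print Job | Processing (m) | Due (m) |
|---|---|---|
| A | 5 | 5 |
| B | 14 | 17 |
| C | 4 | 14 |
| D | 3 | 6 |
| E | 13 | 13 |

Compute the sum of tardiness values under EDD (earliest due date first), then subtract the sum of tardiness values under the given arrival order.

EDD (increasing due date): A D E C B.
A: 0→5, due 5, tardiness 0
D: 5→8, due 6, tardiness 2
E: 8→21, due 13, tardiness 8
C: 21→25, due 14, tardiness 11
B: 25→39, due 17, tardiness 22
Sum = 0+2+8+11+22 = 43.
FIFO (arrival order): A B C D E.
A: 0→5, due 5, tardiness 0
B: 5→19, due 17, tardiness 2
C: 19→23, due 14, tardiness 9
D: 23→26, due 6, tardiness 20
E: 26→39, due 13, tardiness 26
Sum = 0+2+9+20+26 = 57.
Difference = 43 − 57 = -14.

-14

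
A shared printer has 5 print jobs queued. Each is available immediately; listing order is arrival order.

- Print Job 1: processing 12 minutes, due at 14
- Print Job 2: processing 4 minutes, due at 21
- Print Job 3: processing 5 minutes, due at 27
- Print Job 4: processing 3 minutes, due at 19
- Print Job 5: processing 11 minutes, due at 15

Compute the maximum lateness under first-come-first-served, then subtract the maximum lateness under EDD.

11

FIFO (arrival order): Print Job 1 Print Job 2 Print Job 3 Print Job 4 Print Job 5.
Print Job 1: 0→12, due 14, lateness -2
Print Job 2: 12→16, due 21, lateness -5
Print Job 3: 16→21, due 27, lateness -6
Print Job 4: 21→24, due 19, lateness 5
Print Job 5: 24→35, due 15, lateness 20
Maximum = 20.
EDD (increasing due date): Print Job 1 Print Job 5 Print Job 4 Print Job 2 Print Job 3.
Print Job 1: 0→12, due 14, lateness -2
Print Job 5: 12→23, due 15, lateness 8
Print Job 4: 23→26, due 19, lateness 7
Print Job 2: 26→30, due 21, lateness 9
Print Job 3: 30→35, due 27, lateness 8
Maximum = 9.
Difference = 20 − 9 = 11.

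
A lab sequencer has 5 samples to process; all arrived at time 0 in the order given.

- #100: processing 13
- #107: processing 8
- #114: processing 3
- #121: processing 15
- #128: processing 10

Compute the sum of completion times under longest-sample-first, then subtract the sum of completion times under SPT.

LPT (decreasing processing time): #121 #100 #128 #107 #114.
#121: 0→15
#100: 15→28
#128: 28→38
#107: 38→46
#114: 46→49
Sum = 15+28+38+46+49 = 176.
SPT (increasing processing time): #114 #107 #128 #100 #121.
#114: 0→3
#107: 3→11
#128: 11→21
#100: 21→34
#121: 34→49
Sum = 3+11+21+34+49 = 118.
Difference = 176 − 118 = 58.

58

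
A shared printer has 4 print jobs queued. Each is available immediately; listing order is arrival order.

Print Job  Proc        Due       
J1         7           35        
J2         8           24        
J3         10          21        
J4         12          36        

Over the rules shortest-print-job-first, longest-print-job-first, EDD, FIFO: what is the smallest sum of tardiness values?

SPT (increasing processing time): J1 J2 J3 J4.
J1: 0→7, due 35, tardiness 0
J2: 7→15, due 24, tardiness 0
J3: 15→25, due 21, tardiness 4
J4: 25→37, due 36, tardiness 1
Sum = 0+0+4+1 = 5.
LPT (decreasing processing time): J4 J3 J2 J1.
J4: 0→12, due 36, tardiness 0
J3: 12→22, due 21, tardiness 1
J2: 22→30, due 24, tardiness 6
J1: 30→37, due 35, tardiness 2
Sum = 0+1+6+2 = 9.
EDD (increasing due date): J3 J2 J1 J4.
J3: 0→10, due 21, tardiness 0
J2: 10→18, due 24, tardiness 0
J1: 18→25, due 35, tardiness 0
J4: 25→37, due 36, tardiness 1
Sum = 0+0+0+1 = 1.
FIFO (arrival order): J1 J2 J3 J4.
J1: 0→7, due 35, tardiness 0
J2: 7→15, due 24, tardiness 0
J3: 15→25, due 21, tardiness 4
J4: 25→37, due 36, tardiness 1
Sum = 0+0+4+1 = 5.
SPT 5, LPT 9, EDD 1, FIFO 5 → minimum 1.

1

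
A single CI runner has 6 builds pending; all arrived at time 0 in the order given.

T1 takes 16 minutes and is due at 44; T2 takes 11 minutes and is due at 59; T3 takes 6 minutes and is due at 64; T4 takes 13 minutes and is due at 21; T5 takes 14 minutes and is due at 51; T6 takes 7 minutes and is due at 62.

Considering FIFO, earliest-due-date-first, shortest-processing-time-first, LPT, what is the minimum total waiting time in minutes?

131

FIFO (arrival order): T1 T2 T3 T4 T5 T6.
T1: waits 0, runs 0→16
T2: waits 16, runs 16→27
T3: waits 27, runs 27→33
T4: waits 33, runs 33→46
T5: waits 46, runs 46→60
T6: waits 60, runs 60→67
Sum = 0+16+27+33+46+60 = 182.
EDD (increasing due date): T4 T1 T5 T2 T6 T3.
T4: waits 0, runs 0→13
T1: waits 13, runs 13→29
T5: waits 29, runs 29→43
T2: waits 43, runs 43→54
T6: waits 54, runs 54→61
T3: waits 61, runs 61→67
Sum = 0+13+29+43+54+61 = 200.
SPT (increasing processing time): T3 T6 T2 T4 T5 T1.
T3: waits 0, runs 0→6
T6: waits 6, runs 6→13
T2: waits 13, runs 13→24
T4: waits 24, runs 24→37
T5: waits 37, runs 37→51
T1: waits 51, runs 51→67
Sum = 0+6+13+24+37+51 = 131.
LPT (decreasing processing time): T1 T5 T4 T2 T6 T3.
T1: waits 0, runs 0→16
T5: waits 16, runs 16→30
T4: waits 30, runs 30→43
T2: waits 43, runs 43→54
T6: waits 54, runs 54→61
T3: waits 61, runs 61→67
Sum = 0+16+30+43+54+61 = 204.
FIFO 182, EDD 200, SPT 131, LPT 204 → minimum 131.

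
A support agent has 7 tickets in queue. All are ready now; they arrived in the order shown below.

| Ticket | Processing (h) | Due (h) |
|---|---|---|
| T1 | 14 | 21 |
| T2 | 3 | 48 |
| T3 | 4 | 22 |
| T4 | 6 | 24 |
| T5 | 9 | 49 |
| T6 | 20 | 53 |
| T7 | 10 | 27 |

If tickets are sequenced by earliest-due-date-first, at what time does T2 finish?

EDD (increasing due date): T1 T3 T4 T7 T2 T5 T6.
T1: 0→14
T3: 14→18
T4: 18→24
T7: 24→34
T2: 34→37

37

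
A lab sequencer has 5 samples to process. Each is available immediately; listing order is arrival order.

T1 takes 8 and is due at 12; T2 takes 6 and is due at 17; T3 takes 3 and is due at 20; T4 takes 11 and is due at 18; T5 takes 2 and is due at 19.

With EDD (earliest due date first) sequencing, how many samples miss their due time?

EDD (increasing due date): T1 T2 T4 T5 T3.
T1: 0→8, due 12, tardiness 0
T2: 8→14, due 17, tardiness 0
T4: 14→25, due 18, tardiness 7
T5: 25→27, due 19, tardiness 8
T3: 27→30, due 20, tardiness 10
Late samples: 3.

3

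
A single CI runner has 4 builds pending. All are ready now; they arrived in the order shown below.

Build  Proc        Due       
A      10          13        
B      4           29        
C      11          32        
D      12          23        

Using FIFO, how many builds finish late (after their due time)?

1

FIFO (arrival order): A B C D.
A: 0→10, due 13, tardiness 0
B: 10→14, due 29, tardiness 0
C: 14→25, due 32, tardiness 0
D: 25→37, due 23, tardiness 14
Late builds: 1.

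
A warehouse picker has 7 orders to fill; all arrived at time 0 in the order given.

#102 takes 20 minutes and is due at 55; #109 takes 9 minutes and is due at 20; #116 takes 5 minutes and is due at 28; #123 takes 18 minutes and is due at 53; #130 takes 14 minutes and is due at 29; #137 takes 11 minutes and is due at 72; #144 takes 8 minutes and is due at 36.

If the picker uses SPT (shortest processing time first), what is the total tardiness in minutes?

62

SPT (increasing processing time): #116 #144 #109 #137 #130 #123 #102.
#116: 0→5, due 28, tardiness 0
#144: 5→13, due 36, tardiness 0
#109: 13→22, due 20, tardiness 2
#137: 22→33, due 72, tardiness 0
#130: 33→47, due 29, tardiness 18
#123: 47→65, due 53, tardiness 12
#102: 65→85, due 55, tardiness 30
Sum = 0+0+2+0+18+12+30 = 62.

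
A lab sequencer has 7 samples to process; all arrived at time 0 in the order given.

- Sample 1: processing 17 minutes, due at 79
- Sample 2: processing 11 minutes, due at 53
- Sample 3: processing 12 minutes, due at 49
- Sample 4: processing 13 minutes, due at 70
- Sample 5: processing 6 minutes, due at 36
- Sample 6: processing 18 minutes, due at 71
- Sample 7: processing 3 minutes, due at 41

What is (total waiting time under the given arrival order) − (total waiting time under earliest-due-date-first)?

FIFO (arrival order): Sample 1 Sample 2 Sample 3 Sample 4 Sample 5 Sample 6 Sample 7.
Sample 1: waits 0, runs 0→17
Sample 2: waits 17, runs 17→28
Sample 3: waits 28, runs 28→40
Sample 4: waits 40, runs 40→53
Sample 5: waits 53, runs 53→59
Sample 6: waits 59, runs 59→77
Sample 7: waits 77, runs 77→80
Sum = 0+17+28+40+53+59+77 = 274.
EDD (increasing due date): Sample 5 Sample 7 Sample 3 Sample 2 Sample 4 Sample 6 Sample 1.
Sample 5: waits 0, runs 0→6
Sample 7: waits 6, runs 6→9
Sample 3: waits 9, runs 9→21
Sample 2: waits 21, runs 21→32
Sample 4: waits 32, runs 32→45
Sample 6: waits 45, runs 45→63
Sample 1: waits 63, runs 63→80
Sum = 0+6+9+21+32+45+63 = 176.
Difference = 274 − 176 = 98.

98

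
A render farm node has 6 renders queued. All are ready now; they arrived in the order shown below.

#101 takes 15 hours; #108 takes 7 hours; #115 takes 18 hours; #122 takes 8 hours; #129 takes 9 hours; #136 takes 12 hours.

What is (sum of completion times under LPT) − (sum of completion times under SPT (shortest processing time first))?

LPT (decreasing processing time): #115 #101 #136 #129 #122 #108.
#115: 0→18
#101: 18→33
#136: 33→45
#129: 45→54
#122: 54→62
#108: 62→69
Sum = 18+33+45+54+62+69 = 281.
SPT (increasing processing time): #108 #122 #129 #136 #101 #115.
#108: 0→7
#122: 7→15
#129: 15→24
#136: 24→36
#101: 36→51
#115: 51→69
Sum = 7+15+24+36+51+69 = 202.
Difference = 281 − 202 = 79.

79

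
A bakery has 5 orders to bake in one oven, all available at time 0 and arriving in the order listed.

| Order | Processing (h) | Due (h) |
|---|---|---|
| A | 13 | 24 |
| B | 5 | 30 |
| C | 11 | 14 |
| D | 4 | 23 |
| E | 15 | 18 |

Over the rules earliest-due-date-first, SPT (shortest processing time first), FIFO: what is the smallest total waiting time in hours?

EDD (increasing due date): C E D A B.
C: waits 0, runs 0→11
E: waits 11, runs 11→26
D: waits 26, runs 26→30
A: waits 30, runs 30→43
B: waits 43, runs 43→48
Sum = 0+11+26+30+43 = 110.
SPT (increasing processing time): D B C A E.
D: waits 0, runs 0→4
B: waits 4, runs 4→9
C: waits 9, runs 9→20
A: waits 20, runs 20→33
E: waits 33, runs 33→48
Sum = 0+4+9+20+33 = 66.
FIFO (arrival order): A B C D E.
A: waits 0, runs 0→13
B: waits 13, runs 13→18
C: waits 18, runs 18→29
D: waits 29, runs 29→33
E: waits 33, runs 33→48
Sum = 0+13+18+29+33 = 93.
EDD 110, SPT 66, FIFO 93 → minimum 66.

66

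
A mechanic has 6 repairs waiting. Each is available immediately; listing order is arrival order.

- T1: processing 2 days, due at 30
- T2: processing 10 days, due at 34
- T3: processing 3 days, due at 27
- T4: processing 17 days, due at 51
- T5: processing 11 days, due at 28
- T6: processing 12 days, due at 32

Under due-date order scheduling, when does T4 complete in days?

55

EDD (increasing due date): T3 T5 T1 T6 T2 T4.
T3: 0→3
T5: 3→14
T1: 14→16
T6: 16→28
T2: 28→38
T4: 38→55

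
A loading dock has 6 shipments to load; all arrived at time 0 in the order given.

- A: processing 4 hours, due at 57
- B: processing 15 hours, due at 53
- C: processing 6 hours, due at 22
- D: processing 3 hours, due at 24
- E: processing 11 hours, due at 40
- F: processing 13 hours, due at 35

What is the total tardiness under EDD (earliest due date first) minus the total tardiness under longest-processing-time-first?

EDD (increasing due date): C D F E B A.
C: 0→6, due 22, tardiness 0
D: 6→9, due 24, tardiness 0
F: 9→22, due 35, tardiness 0
E: 22→33, due 40, tardiness 0
B: 33→48, due 53, tardiness 0
A: 48→52, due 57, tardiness 0
Sum = 0+0+0+0+0+0 = 0.
LPT (decreasing processing time): B F E C A D.
B: 0→15, due 53, tardiness 0
F: 15→28, due 35, tardiness 0
E: 28→39, due 40, tardiness 0
C: 39→45, due 22, tardiness 23
A: 45→49, due 57, tardiness 0
D: 49→52, due 24, tardiness 28
Sum = 0+0+0+23+0+28 = 51.
Difference = 0 − 51 = -51.

-51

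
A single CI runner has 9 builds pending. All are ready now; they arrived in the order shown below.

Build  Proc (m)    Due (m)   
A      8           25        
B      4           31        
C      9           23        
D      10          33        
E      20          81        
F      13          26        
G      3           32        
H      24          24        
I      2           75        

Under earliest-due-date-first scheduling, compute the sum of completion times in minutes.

493

EDD (increasing due date): C H A F B G D I E.
C: 0→9
H: 9→33
A: 33→41
F: 41→54
B: 54→58
G: 58→61
D: 61→71
I: 71→73
E: 73→93
Sum = 9+33+41+54+58+61+71+73+93 = 493.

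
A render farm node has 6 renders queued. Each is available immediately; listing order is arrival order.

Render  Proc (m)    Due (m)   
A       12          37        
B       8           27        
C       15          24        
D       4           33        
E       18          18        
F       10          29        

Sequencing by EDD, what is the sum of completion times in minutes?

EDD (increasing due date): E C B F D A.
E: 0→18
C: 18→33
B: 33→41
F: 41→51
D: 51→55
A: 55→67
Sum = 18+33+41+51+55+67 = 265.

265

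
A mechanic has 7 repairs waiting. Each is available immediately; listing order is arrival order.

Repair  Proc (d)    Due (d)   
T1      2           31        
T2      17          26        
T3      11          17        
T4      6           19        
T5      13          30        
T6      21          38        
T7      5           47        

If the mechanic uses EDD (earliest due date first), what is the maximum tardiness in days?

32

EDD (increasing due date): T3 T4 T2 T5 T1 T6 T7.
T3: 0→11, due 17, tardiness 0
T4: 11→17, due 19, tardiness 0
T2: 17→34, due 26, tardiness 8
T5: 34→47, due 30, tardiness 17
T1: 47→49, due 31, tardiness 18
T6: 49→70, due 38, tardiness 32
T7: 70→75, due 47, tardiness 28
Maximum = 32.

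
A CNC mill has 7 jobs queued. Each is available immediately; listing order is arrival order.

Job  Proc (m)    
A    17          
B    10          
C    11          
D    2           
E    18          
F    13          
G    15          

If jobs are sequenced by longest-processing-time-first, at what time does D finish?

86

LPT (decreasing processing time): E A G F C B D.
E: 0→18
A: 18→35
G: 35→50
F: 50→63
C: 63→74
B: 74→84
D: 84→86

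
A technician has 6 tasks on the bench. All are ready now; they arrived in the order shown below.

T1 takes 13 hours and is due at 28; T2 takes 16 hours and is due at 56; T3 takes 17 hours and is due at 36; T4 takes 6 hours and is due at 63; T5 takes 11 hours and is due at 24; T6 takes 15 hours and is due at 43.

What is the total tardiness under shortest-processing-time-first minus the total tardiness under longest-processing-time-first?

SPT (increasing processing time): T4 T5 T1 T6 T2 T3.
T4: 0→6, due 63, tardiness 0
T5: 6→17, due 24, tardiness 0
T1: 17→30, due 28, tardiness 2
T6: 30→45, due 43, tardiness 2
T2: 45→61, due 56, tardiness 5
T3: 61→78, due 36, tardiness 42
Sum = 0+0+2+2+5+42 = 51.
LPT (decreasing processing time): T3 T2 T6 T1 T5 T4.
T3: 0→17, due 36, tardiness 0
T2: 17→33, due 56, tardiness 0
T6: 33→48, due 43, tardiness 5
T1: 48→61, due 28, tardiness 33
T5: 61→72, due 24, tardiness 48
T4: 72→78, due 63, tardiness 15
Sum = 0+0+5+33+48+15 = 101.
Difference = 51 − 101 = -50.

-50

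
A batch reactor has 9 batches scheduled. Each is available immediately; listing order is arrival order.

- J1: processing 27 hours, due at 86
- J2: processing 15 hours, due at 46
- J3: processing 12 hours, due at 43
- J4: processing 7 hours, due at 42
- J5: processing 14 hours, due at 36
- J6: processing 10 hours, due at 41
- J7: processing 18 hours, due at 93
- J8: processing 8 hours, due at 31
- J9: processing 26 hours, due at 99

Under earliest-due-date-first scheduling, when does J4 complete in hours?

39

EDD (increasing due date): J8 J5 J6 J4 J3 J2 J1 J7 J9.
J8: 0→8
J5: 8→22
J6: 22→32
J4: 32→39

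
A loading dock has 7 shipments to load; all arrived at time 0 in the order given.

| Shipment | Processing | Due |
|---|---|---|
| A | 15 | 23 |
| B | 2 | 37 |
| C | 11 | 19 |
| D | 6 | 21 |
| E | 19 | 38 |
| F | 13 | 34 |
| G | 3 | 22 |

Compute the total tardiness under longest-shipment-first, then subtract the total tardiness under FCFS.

LPT (decreasing processing time): E A F C D G B.
E: 0→19, due 38, tardiness 0
A: 19→34, due 23, tardiness 11
F: 34→47, due 34, tardiness 13
C: 47→58, due 19, tardiness 39
D: 58→64, due 21, tardiness 43
G: 64→67, due 22, tardiness 45
B: 67→69, due 37, tardiness 32
Sum = 0+11+13+39+43+45+32 = 183.
FIFO (arrival order): A B C D E F G.
A: 0→15, due 23, tardiness 0
B: 15→17, due 37, tardiness 0
C: 17→28, due 19, tardiness 9
D: 28→34, due 21, tardiness 13
E: 34→53, due 38, tardiness 15
F: 53→66, due 34, tardiness 32
G: 66→69, due 22, tardiness 47
Sum = 0+0+9+13+15+32+47 = 116.
Difference = 183 − 116 = 67.

67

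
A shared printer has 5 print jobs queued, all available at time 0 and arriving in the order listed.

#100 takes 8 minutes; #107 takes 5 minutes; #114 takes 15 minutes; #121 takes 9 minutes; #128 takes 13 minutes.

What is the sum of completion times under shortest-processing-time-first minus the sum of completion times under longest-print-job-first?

-50

SPT (increasing processing time): #107 #100 #121 #128 #114.
#107: 0→5
#100: 5→13
#121: 13→22
#128: 22→35
#114: 35→50
Sum = 5+13+22+35+50 = 125.
LPT (decreasing processing time): #114 #128 #121 #100 #107.
#114: 0→15
#128: 15→28
#121: 28→37
#100: 37→45
#107: 45→50
Sum = 15+28+37+45+50 = 175.
Difference = 125 − 175 = -50.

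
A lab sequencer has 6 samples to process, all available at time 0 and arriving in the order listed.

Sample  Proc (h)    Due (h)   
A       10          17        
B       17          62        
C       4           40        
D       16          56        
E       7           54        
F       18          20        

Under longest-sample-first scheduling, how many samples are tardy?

3

LPT (decreasing processing time): F B D A E C.
F: 0→18, due 20, tardiness 0
B: 18→35, due 62, tardiness 0
D: 35→51, due 56, tardiness 0
A: 51→61, due 17, tardiness 44
E: 61→68, due 54, tardiness 14
C: 68→72, due 40, tardiness 32
Late samples: 3.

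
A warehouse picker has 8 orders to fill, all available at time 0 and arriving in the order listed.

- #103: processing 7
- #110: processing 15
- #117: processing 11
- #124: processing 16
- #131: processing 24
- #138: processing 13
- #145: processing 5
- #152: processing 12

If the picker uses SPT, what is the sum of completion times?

368

SPT (increasing processing time): #145 #103 #117 #152 #138 #110 #124 #131.
#145: 0→5
#103: 5→12
#117: 12→23
#152: 23→35
#138: 35→48
#110: 48→63
#124: 63→79
#131: 79→103
Sum = 5+12+23+35+48+63+79+103 = 368.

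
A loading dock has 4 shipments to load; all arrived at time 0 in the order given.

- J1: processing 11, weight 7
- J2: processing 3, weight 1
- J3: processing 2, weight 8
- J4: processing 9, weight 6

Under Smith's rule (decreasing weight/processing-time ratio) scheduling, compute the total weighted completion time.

261

WSPT (decreasing weight/processing-time ratio): J3 J4 J1 J2.
J3: finishes 2, weight 8, w·C = 16
J4: finishes 11, weight 6, w·C = 66
J1: finishes 22, weight 7, w·C = 154
J2: finishes 25, weight 1, w·C = 25
Sum = 16+66+154+25 = 261.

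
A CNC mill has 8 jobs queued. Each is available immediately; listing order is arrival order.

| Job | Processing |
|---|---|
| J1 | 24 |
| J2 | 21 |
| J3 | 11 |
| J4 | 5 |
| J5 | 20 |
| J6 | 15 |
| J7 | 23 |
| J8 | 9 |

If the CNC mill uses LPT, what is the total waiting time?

LPT (decreasing processing time): J1 J7 J2 J5 J6 J3 J8 J4.
J1: waits 0, runs 0→24
J7: waits 24, runs 24→47
J2: waits 47, runs 47→68
J5: waits 68, runs 68→88
J6: waits 88, runs 88→103
J3: waits 103, runs 103→114
J8: waits 114, runs 114→123
J4: waits 123, runs 123→128
Sum = 0+24+47+68+88+103+114+123 = 567.

567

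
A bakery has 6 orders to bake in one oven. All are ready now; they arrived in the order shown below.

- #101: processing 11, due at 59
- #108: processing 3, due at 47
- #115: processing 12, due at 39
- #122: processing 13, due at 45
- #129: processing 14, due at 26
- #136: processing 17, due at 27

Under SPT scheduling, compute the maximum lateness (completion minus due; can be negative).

43

SPT (increasing processing time): #108 #101 #115 #122 #129 #136.
#108: 0→3, due 47, lateness -44
#101: 3→14, due 59, lateness -45
#115: 14→26, due 39, lateness -13
#122: 26→39, due 45, lateness -6
#129: 39→53, due 26, lateness 27
#136: 53→70, due 27, lateness 43
Maximum = 43.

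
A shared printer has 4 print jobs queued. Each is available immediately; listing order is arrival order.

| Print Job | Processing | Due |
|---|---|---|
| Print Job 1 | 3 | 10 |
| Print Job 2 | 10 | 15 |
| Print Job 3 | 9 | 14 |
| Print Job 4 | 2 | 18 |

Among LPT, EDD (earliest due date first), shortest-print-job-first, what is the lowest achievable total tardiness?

LPT (decreasing processing time): Print Job 2 Print Job 3 Print Job 1 Print Job 4.
Print Job 2: 0→10, due 15, tardiness 0
Print Job 3: 10→19, due 14, tardiness 5
Print Job 1: 19→22, due 10, tardiness 12
Print Job 4: 22→24, due 18, tardiness 6
Sum = 0+5+12+6 = 23.
EDD (increasing due date): Print Job 1 Print Job 3 Print Job 2 Print Job 4.
Print Job 1: 0→3, due 10, tardiness 0
Print Job 3: 3→12, due 14, tardiness 0
Print Job 2: 12→22, due 15, tardiness 7
Print Job 4: 22→24, due 18, tardiness 6
Sum = 0+0+7+6 = 13.
SPT (increasing processing time): Print Job 4 Print Job 1 Print Job 3 Print Job 2.
Print Job 4: 0→2, due 18, tardiness 0
Print Job 1: 2→5, due 10, tardiness 0
Print Job 3: 5→14, due 14, tardiness 0
Print Job 2: 14→24, due 15, tardiness 9
Sum = 0+0+0+9 = 9.
LPT 23, EDD 13, SPT 9 → minimum 9.

9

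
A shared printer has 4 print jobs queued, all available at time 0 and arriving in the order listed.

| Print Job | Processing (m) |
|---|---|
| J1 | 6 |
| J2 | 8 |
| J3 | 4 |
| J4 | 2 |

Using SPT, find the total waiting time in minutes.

SPT (increasing processing time): J4 J3 J1 J2.
J4: waits 0, runs 0→2
J3: waits 2, runs 2→6
J1: waits 6, runs 6→12
J2: waits 12, runs 12→20
Sum = 0+2+6+12 = 20.

20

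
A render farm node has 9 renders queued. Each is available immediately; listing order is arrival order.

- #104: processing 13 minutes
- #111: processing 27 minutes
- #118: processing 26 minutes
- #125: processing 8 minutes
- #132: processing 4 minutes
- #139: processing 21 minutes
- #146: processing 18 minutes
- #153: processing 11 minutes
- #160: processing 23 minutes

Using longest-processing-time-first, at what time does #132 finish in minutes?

LPT (decreasing processing time): #111 #118 #160 #139 #146 #104 #153 #125 #132.
#111: 0→27
#118: 27→53
#160: 53→76
#139: 76→97
#146: 97→115
#104: 115→128
#153: 128→139
#125: 139→147
#132: 147→151

151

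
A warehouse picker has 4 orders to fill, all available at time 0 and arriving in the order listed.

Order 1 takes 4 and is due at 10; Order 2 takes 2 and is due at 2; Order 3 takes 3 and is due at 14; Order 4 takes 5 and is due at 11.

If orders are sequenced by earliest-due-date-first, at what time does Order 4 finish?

11

EDD (increasing due date): Order 2 Order 1 Order 4 Order 3.
Order 2: 0→2
Order 1: 2→6
Order 4: 6→11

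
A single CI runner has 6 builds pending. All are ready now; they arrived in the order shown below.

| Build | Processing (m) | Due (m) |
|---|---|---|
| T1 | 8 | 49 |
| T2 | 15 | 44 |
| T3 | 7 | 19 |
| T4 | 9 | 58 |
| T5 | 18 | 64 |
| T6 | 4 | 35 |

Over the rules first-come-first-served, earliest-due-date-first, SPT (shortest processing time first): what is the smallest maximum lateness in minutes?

-3

FIFO (arrival order): T1 T2 T3 T4 T5 T6.
T1: 0→8, due 49, lateness -41
T2: 8→23, due 44, lateness -21
T3: 23→30, due 19, lateness 11
T4: 30→39, due 58, lateness -19
T5: 39→57, due 64, lateness -7
T6: 57→61, due 35, lateness 26
Maximum = 26.
EDD (increasing due date): T3 T6 T2 T1 T4 T5.
T3: 0→7, due 19, lateness -12
T6: 7→11, due 35, lateness -24
T2: 11→26, due 44, lateness -18
T1: 26→34, due 49, lateness -15
T4: 34→43, due 58, lateness -15
T5: 43→61, due 64, lateness -3
Maximum = -3.
SPT (increasing processing time): T6 T3 T1 T4 T2 T5.
T6: 0→4, due 35, lateness -31
T3: 4→11, due 19, lateness -8
T1: 11→19, due 49, lateness -30
T4: 19→28, due 58, lateness -30
T2: 28→43, due 44, lateness -1
T5: 43→61, due 64, lateness -3
Maximum = -1.
FIFO 26, EDD -3, SPT -1 → minimum -3.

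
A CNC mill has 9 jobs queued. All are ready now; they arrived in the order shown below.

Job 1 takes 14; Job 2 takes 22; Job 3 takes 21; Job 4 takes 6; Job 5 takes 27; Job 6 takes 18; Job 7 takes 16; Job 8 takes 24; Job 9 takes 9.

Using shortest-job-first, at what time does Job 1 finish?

SPT (increasing processing time): Job 4 Job 9 Job 1 Job 7 Job 6 Job 3 Job 2 Job 8 Job 5.
Job 4: 0→6
Job 9: 6→15
Job 1: 15→29

29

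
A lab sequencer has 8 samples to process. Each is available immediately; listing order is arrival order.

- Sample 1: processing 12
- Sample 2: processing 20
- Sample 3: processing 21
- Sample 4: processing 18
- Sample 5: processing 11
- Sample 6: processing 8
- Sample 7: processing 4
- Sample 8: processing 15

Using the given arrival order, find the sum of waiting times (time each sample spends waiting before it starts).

FIFO (arrival order): Sample 1 Sample 2 Sample 3 Sample 4 Sample 5 Sample 6 Sample 7 Sample 8.
Sample 1: waits 0, runs 0→12
Sample 2: waits 12, runs 12→32
Sample 3: waits 32, runs 32→53
Sample 4: waits 53, runs 53→71
Sample 5: waits 71, runs 71→82
Sample 6: waits 82, runs 82→90
Sample 7: waits 90, runs 90→94
Sample 8: waits 94, runs 94→109
Sum = 0+12+32+53+71+82+90+94 = 434.

434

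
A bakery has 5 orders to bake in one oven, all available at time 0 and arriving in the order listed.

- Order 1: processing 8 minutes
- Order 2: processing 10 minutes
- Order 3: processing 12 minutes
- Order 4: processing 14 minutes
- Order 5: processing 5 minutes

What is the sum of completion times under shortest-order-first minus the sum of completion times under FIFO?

SPT (increasing processing time): Order 5 Order 1 Order 2 Order 3 Order 4.
Order 5: 0→5
Order 1: 5→13
Order 2: 13→23
Order 3: 23→35
Order 4: 35→49
Sum = 5+13+23+35+49 = 125.
FIFO (arrival order): Order 1 Order 2 Order 3 Order 4 Order 5.
Order 1: 0→8
Order 2: 8→18
Order 3: 18→30
Order 4: 30→44
Order 5: 44→49
Sum = 8+18+30+44+49 = 149.
Difference = 125 − 149 = -24.

-24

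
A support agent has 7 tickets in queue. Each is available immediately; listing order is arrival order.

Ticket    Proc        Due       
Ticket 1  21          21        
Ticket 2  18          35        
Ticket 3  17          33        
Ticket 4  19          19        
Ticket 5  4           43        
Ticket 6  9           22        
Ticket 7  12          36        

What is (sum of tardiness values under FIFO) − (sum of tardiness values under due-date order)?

4

FIFO (arrival order): Ticket 1 Ticket 2 Ticket 3 Ticket 4 Ticket 5 Ticket 6 Ticket 7.
Ticket 1: 0→21, due 21, tardiness 0
Ticket 2: 21→39, due 35, tardiness 4
Ticket 3: 39→56, due 33, tardiness 23
Ticket 4: 56→75, due 19, tardiness 56
Ticket 5: 75→79, due 43, tardiness 36
Ticket 6: 79→88, due 22, tardiness 66
Ticket 7: 88→100, due 36, tardiness 64
Sum = 0+4+23+56+36+66+64 = 249.
EDD (increasing due date): Ticket 4 Ticket 1 Ticket 6 Ticket 3 Ticket 2 Ticket 7 Ticket 5.
Ticket 4: 0→19, due 19, tardiness 0
Ticket 1: 19→40, due 21, tardiness 19
Ticket 6: 40→49, due 22, tardiness 27
Ticket 3: 49→66, due 33, tardiness 33
Ticket 2: 66→84, due 35, tardiness 49
Ticket 7: 84→96, due 36, tardiness 60
Ticket 5: 96→100, due 43, tardiness 57
Sum = 0+19+27+33+49+60+57 = 245.
Difference = 249 − 245 = 4.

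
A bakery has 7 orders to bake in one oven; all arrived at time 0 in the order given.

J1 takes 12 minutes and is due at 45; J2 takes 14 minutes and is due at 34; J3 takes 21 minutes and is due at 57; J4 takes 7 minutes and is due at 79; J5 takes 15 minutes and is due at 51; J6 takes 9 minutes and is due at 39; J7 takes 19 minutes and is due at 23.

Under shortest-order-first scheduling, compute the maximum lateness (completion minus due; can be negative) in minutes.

SPT (increasing processing time): J4 J6 J1 J2 J5 J7 J3.
J4: 0→7, due 79, lateness -72
J6: 7→16, due 39, lateness -23
J1: 16→28, due 45, lateness -17
J2: 28→42, due 34, lateness 8
J5: 42→57, due 51, lateness 6
J7: 57→76, due 23, lateness 53
J3: 76→97, due 57, lateness 40
Maximum = 53.

53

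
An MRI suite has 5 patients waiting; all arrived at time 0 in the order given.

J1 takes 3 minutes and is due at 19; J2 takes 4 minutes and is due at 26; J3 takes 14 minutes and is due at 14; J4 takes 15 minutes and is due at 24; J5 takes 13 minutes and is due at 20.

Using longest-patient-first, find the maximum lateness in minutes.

LPT (decreasing processing time): J4 J3 J5 J2 J1.
J4: 0→15, due 24, lateness -9
J3: 15→29, due 14, lateness 15
J5: 29→42, due 20, lateness 22
J2: 42→46, due 26, lateness 20
J1: 46→49, due 19, lateness 30
Maximum = 30.

30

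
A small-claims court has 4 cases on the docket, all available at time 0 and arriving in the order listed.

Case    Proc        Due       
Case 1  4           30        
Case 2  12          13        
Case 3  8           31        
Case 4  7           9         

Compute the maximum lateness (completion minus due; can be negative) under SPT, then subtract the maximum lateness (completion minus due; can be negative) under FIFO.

-4

SPT (increasing processing time): Case 1 Case 4 Case 3 Case 2.
Case 1: 0→4, due 30, lateness -26
Case 4: 4→11, due 9, lateness 2
Case 3: 11→19, due 31, lateness -12
Case 2: 19→31, due 13, lateness 18
Maximum = 18.
FIFO (arrival order): Case 1 Case 2 Case 3 Case 4.
Case 1: 0→4, due 30, lateness -26
Case 2: 4→16, due 13, lateness 3
Case 3: 16→24, due 31, lateness -7
Case 4: 24→31, due 9, lateness 22
Maximum = 22.
Difference = 18 − 22 = -4.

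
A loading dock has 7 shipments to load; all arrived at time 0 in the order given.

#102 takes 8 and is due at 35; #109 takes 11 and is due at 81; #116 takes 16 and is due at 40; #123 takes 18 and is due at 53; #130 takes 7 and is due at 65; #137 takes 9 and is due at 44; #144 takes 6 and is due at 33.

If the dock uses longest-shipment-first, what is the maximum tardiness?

42

LPT (decreasing processing time): #123 #116 #109 #137 #102 #130 #144.
#123: 0→18, due 53, tardiness 0
#116: 18→34, due 40, tardiness 0
#109: 34→45, due 81, tardiness 0
#137: 45→54, due 44, tardiness 10
#102: 54→62, due 35, tardiness 27
#130: 62→69, due 65, tardiness 4
#144: 69→75, due 33, tardiness 42
Maximum = 42.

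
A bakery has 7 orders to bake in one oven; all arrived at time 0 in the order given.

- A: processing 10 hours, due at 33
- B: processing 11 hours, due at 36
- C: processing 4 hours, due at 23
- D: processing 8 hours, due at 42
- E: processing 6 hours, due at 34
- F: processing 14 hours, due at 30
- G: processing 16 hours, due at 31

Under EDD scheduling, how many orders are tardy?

EDD (increasing due date): C F G A E B D.
C: 0→4, due 23, tardiness 0
F: 4→18, due 30, tardiness 0
G: 18→34, due 31, tardiness 3
A: 34→44, due 33, tardiness 11
E: 44→50, due 34, tardiness 16
B: 50→61, due 36, tardiness 25
D: 61→69, due 42, tardiness 27
Late orders: 5.

5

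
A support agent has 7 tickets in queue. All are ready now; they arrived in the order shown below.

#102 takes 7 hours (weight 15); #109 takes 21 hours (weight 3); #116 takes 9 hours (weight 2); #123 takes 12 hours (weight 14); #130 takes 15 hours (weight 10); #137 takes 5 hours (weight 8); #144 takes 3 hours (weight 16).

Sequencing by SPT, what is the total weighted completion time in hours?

1615

SPT (increasing processing time): #144 #137 #102 #116 #123 #130 #109.
#144: finishes 3, weight 16, w·C = 48
#137: finishes 8, weight 8, w·C = 64
#102: finishes 15, weight 15, w·C = 225
#116: finishes 24, weight 2, w·C = 48
#123: finishes 36, weight 14, w·C = 504
#130: finishes 51, weight 10, w·C = 510
#109: finishes 72, weight 3, w·C = 216
Sum = 48+64+225+48+504+510+216 = 1615.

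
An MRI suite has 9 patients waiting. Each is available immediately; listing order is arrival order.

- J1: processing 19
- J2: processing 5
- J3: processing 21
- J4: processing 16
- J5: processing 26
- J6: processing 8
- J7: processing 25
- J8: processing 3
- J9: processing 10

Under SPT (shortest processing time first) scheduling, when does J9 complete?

SPT (increasing processing time): J8 J2 J6 J9 J4 J1 J3 J7 J5.
J8: 0→3
J2: 3→8
J6: 8→16
J9: 16→26

26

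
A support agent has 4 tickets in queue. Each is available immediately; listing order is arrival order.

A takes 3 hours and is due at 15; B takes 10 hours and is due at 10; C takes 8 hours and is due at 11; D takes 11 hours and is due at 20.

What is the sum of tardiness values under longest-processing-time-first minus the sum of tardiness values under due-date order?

LPT (decreasing processing time): D B C A.
D: 0→11, due 20, tardiness 0
B: 11→21, due 10, tardiness 11
C: 21→29, due 11, tardiness 18
A: 29→32, due 15, tardiness 17
Sum = 0+11+18+17 = 46.
EDD (increasing due date): B C A D.
B: 0→10, due 10, tardiness 0
C: 10→18, due 11, tardiness 7
A: 18→21, due 15, tardiness 6
D: 21→32, due 20, tardiness 12
Sum = 0+7+6+12 = 25.
Difference = 46 − 25 = 21.

21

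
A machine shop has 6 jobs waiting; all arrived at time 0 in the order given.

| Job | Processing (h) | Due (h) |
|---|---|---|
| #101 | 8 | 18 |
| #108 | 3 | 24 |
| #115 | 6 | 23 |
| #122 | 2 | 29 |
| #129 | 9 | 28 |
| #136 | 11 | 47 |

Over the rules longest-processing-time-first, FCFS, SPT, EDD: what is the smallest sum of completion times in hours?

LPT (decreasing processing time): #136 #129 #101 #115 #108 #122.
#136: 0→11
#129: 11→20
#101: 20→28
#115: 28→34
#108: 34→37
#122: 37→39
Sum = 11+20+28+34+37+39 = 169.
FIFO (arrival order): #101 #108 #115 #122 #129 #136.
#101: 0→8
#108: 8→11
#115: 11→17
#122: 17→19
#129: 19→28
#136: 28→39
Sum = 8+11+17+19+28+39 = 122.
SPT (increasing processing time): #122 #108 #115 #101 #129 #136.
#122: 0→2
#108: 2→5
#115: 5→11
#101: 11→19
#129: 19→28
#136: 28→39
Sum = 2+5+11+19+28+39 = 104.
EDD (increasing due date): #101 #115 #108 #129 #122 #136.
#101: 0→8
#115: 8→14
#108: 14→17
#129: 17→26
#122: 26→28
#136: 28→39
Sum = 8+14+17+26+28+39 = 132.
LPT 169, FIFO 122, SPT 104, EDD 132 → minimum 104.

104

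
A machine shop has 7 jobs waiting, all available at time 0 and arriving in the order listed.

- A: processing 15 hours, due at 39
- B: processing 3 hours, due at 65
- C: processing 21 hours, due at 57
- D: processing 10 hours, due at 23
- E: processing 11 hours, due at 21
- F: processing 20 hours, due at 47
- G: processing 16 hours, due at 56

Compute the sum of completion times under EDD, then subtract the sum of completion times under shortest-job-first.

80

EDD (increasing due date): E D A F G C B.
E: 0→11
D: 11→21
A: 21→36
F: 36→56
G: 56→72
C: 72→93
B: 93→96
Sum = 11+21+36+56+72+93+96 = 385.
SPT (increasing processing time): B D E A G F C.
B: 0→3
D: 3→13
E: 13→24
A: 24→39
G: 39→55
F: 55→75
C: 75→96
Sum = 3+13+24+39+55+75+96 = 305.
Difference = 385 − 305 = 80.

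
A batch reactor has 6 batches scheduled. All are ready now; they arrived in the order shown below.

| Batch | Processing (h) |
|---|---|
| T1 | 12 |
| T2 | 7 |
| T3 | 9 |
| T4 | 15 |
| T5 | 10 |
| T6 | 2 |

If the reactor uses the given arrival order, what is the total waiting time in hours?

155

FIFO (arrival order): T1 T2 T3 T4 T5 T6.
T1: waits 0, runs 0→12
T2: waits 12, runs 12→19
T3: waits 19, runs 19→28
T4: waits 28, runs 28→43
T5: waits 43, runs 43→53
T6: waits 53, runs 53→55
Sum = 0+12+19+28+43+53 = 155.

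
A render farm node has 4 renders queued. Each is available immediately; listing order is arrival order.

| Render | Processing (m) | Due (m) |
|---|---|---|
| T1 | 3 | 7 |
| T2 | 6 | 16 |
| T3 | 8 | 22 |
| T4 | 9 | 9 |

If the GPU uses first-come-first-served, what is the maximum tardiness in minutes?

17

FIFO (arrival order): T1 T2 T3 T4.
T1: 0→3, due 7, tardiness 0
T2: 3→9, due 16, tardiness 0
T3: 9→17, due 22, tardiness 0
T4: 17→26, due 9, tardiness 17
Maximum = 17.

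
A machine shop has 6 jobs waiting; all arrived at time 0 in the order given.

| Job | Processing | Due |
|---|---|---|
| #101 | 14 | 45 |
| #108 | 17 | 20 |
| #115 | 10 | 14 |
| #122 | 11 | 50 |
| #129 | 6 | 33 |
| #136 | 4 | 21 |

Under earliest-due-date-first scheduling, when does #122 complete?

EDD (increasing due date): #115 #108 #136 #129 #101 #122.
#115: 0→10
#108: 10→27
#136: 27→31
#129: 31→37
#101: 37→51
#122: 51→62

62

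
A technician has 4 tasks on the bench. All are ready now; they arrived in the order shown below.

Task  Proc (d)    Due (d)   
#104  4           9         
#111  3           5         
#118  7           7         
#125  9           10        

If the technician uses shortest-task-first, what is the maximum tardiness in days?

SPT (increasing processing time): #111 #104 #118 #125.
#111: 0→3, due 5, tardiness 0
#104: 3→7, due 9, tardiness 0
#118: 7→14, due 7, tardiness 7
#125: 14→23, due 10, tardiness 13
Maximum = 13.

13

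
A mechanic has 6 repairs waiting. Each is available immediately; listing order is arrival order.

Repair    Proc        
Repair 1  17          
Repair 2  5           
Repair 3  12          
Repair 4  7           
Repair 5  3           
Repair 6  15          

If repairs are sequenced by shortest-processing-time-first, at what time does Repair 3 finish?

SPT (increasing processing time): Repair 5 Repair 2 Repair 4 Repair 3 Repair 6 Repair 1.
Repair 5: 0→3
Repair 2: 3→8
Repair 4: 8→15
Repair 3: 15→27

27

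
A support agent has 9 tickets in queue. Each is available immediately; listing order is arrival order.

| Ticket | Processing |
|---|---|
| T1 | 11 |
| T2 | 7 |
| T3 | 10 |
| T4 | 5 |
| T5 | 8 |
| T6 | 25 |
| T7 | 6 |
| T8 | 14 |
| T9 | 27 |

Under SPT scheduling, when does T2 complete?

SPT (increasing processing time): T4 T7 T2 T5 T3 T1 T8 T6 T9.
T4: 0→5
T7: 5→11
T2: 11→18

18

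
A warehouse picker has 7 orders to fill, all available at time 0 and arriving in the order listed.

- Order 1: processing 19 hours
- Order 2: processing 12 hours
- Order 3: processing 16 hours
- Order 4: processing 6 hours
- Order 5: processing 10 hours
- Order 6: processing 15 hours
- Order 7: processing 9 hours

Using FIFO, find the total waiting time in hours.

291

FIFO (arrival order): Order 1 Order 2 Order 3 Order 4 Order 5 Order 6 Order 7.
Order 1: waits 0, runs 0→19
Order 2: waits 19, runs 19→31
Order 3: waits 31, runs 31→47
Order 4: waits 47, runs 47→53
Order 5: waits 53, runs 53→63
Order 6: waits 63, runs 63→78
Order 7: waits 78, runs 78→87
Sum = 0+19+31+47+53+63+78 = 291.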